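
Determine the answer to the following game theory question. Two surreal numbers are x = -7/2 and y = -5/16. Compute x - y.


x = -7/2, y = -5/16
Converting to common denominator: 16
x = -56/16, y = -5/16
x - y = -7/2 - -5/16 = -51/16

-51/16


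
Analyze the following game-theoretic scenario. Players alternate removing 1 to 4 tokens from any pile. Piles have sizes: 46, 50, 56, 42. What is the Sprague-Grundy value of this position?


Subtraction set: {1, 2, 3, 4}
For this subtraction set, G(n) = n mod 5 (period = max + 1 = 5).
Pile 1 (size 46): G(46) = 46 mod 5 = 1
Pile 2 (size 50): G(50) = 50 mod 5 = 0
Pile 3 (size 56): G(56) = 56 mod 5 = 1
Pile 4 (size 42): G(42) = 42 mod 5 = 2
Total Grundy value = XOR of all: 1 XOR 0 XOR 1 XOR 2 = 2

2


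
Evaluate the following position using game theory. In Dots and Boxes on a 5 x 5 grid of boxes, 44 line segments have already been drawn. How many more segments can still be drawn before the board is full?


Grid: 5 x 5 boxes, i.e. 6 rows and 6 columns of dots.
Horizontal edges: (rows + 1) * cols = 6 * 5 = 30
Vertical edges: rows * (cols + 1) = 5 * 6 = 30
Total edges: 30 + 30 = 60
Edges drawn: 44
Remaining: 60 - 44 = 16

16


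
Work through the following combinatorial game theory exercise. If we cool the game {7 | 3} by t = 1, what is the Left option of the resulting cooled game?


Original game: {7 | 3} (a switch {a | b} with a > b).
Cooling by t (for t below the temperature (a - b)/2 = 2) taxes each move by t: {a | b} cooled by t is {a - t | b + t}.
Cooling amount: t = 1
Cooled Left option: 7 - 1 = 6
Cooled Right option: 3 + 1 = 4
Cooled game: {6 | 4}
Left option = 6

6


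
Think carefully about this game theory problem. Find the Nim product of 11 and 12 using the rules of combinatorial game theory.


Nim multiplication is bilinear over XOR: (u XOR v) * w = (u*w) XOR (v*w).
So we split each operand into its bit components and XOR the pairwise Nim products.
11 = 1 + 2 + 8 (as XOR of powers of 2).
12 = 4 + 8 (as XOR of powers of 2).
Using the standard Nim-product table on single bits:
  2*2 = 3,   2*4 = 8,   2*8 = 12,
  4*4 = 6,   4*8 = 11,  8*8 = 13,
and  1*x = x (identity), k*l = l*k (commutative).
Pairwise Nim products:
  1 * 4 = 4
  1 * 8 = 8
  2 * 4 = 8
  2 * 8 = 12
  8 * 4 = 11
  8 * 8 = 13
XOR them: 4 XOR 8 XOR 8 XOR 12 XOR 11 XOR 13 = 14.
Result: 11 * 12 = 14 (in Nim).

14


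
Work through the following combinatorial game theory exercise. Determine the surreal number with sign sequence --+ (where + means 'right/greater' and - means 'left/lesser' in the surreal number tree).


Sign expansion: --+
Rule: track bounds (lo, hi), initially (-inf, +inf). On '+', the current value becomes lo and we move to the simplest number in (value, hi): value + 1 if hi = +inf, otherwise the midpoint (value + hi)/2. On '-', the current value becomes hi and we move to value - 1 if lo = -inf, otherwise the midpoint (lo + value)/2.
Start at 0.
Step 1: sign = -, move left. Bounds: (-inf, 0). Value = -1
Step 2: sign = -, move left. Bounds: (-inf, -1). Value = -2
Step 3: sign = +, move right. Bounds: (-2, -1). Value = -3/2
The surreal number with sign expansion --+ is -3/2.

-3/2


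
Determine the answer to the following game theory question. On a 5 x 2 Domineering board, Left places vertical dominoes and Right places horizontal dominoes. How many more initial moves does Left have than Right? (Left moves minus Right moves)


Board is 5 x 2 (rows x cols).
Left (vertical) placements: (rows-1) * cols = 4 * 2 = 8
Right (horizontal) placements: rows * (cols-1) = 5 * 1 = 5
Advantage = Left - Right = 8 - 5 = 3

3


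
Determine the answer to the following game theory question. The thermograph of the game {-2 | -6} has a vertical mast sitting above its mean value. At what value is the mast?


Game = {-2 | -6}, a switch {a | b} with numbers a > b.
Its thermograph has left wall a - t and right wall b + t, which meet at t = (a - b)/2, where both equal (a + b)/2. So the mast (mean value) is at (a + b)/2.
Mean = (-2 + (-6))/2 = -8/2 = -4

-4


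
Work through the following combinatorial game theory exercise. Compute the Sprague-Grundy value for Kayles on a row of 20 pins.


Kayles: a move removes 1 or 2 adjacent pins from a contiguous row.
Removing pins from a row of k leaves two independent rows (a, b) with a + b = k - 1 (one pin) or a + b = k - 2 (two pins); an end removal gives a = 0.
By Sprague-Grundy, G(k) = mex{ G(a) XOR G(b) } over all these splits. G(0) = 0.
G(1): splits (0,0):0^0=0 -> mex({0}) = 1
G(2): splits (0,1):0^1=1 (0,0):0^0=0 -> mex({0, 1}) = 2
G(3): splits (0,2):0^2=2 (1,1):1^1=0 (0,1):0^1=1 -> mex({0, 1, 2}) = 3
G(4): splits (0,3):0^3=3 (1,2):1^2=3 (0,2):0^2=2 (1,1):1^1=0 -> mex({0, 2, 3}) = 1
G(5): splits (0,4):0^1=1 (1,3):1^3=2 (2,2):2^2=0 (0,3):0^3=3 (1,2):1^2=3 -> mex({0, 1, 2, 3}) = 4
G(6) = mex({0, 1, 2, 4}) = 3
G(7) = mex({0, 1, 3, 4, 5}) = 2
G(8) = mex({0, 2, 3, 5, 6}) = 1
G(9) = mex({0, 1, 2, 3, 6, 7}) = 4
G(10) = mex({0, 1, 3, 4, 5, 7}) = 2
G(11) = mex({0, 1, 2, 3, 4, 5}) = 6
G(12) = mex({0, 1, 2, 3, 5, 6, 7}) = 4
G(13) = mex({0, 2, 3, 4, 6, 7}) = 1
G(14) = mex({0, 1, 4, 5, 6, 7}) = 2
G(15) = mex({0, 1, 2, 3, 4, 5, 6}) = 7
G(16) = mex({0, 2, 3, 5, 6, 7}) = 1
G(17) = mex({0, 1, 2, 3, 5, 6, 7}) = 4
G(18) = mex({0, 1, 2, 4, 5, 6}) = 3
G(19) = mex({0, 1, 3, 4, 5, 7}) = 2
G(20) = mex({0, 2, 3, 4, 5, 6, 7}) = 1
Therefore G(20) = 1.

1


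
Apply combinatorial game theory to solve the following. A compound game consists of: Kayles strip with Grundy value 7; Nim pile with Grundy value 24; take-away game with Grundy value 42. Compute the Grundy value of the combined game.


By the Sprague-Grundy theorem, the Grundy value of a sum of games is the XOR of individual Grundy values.
Kayles strip: Grundy value = 7. Running XOR: 0 XOR 7 = 7
Nim pile: Grundy value = 24. Running XOR: 7 XOR 24 = 31
take-away game: Grundy value = 42. Running XOR: 31 XOR 42 = 53
The combined Grundy value is 53.

53


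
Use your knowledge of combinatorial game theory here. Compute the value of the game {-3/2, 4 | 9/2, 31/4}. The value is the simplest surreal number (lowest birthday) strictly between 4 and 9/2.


Left options: {-3/2, 4}, max = 4
Right options: {9/2, 31/4}, min = 9/2
All options are numbers and max(Left) < min(Right), so by the simplicity theorem the value is the simplest (earliest-born) number strictly between 4 and 9/2.
No integer lies strictly between 4 and 9/2, so the value is the dyadic rational m/2^k in the interval with the smallest k (then m odd); search k = 1, 2, ...:
Denominator 2: no odd multiple of 1/2 lies strictly between 4 and 9/2.
Denominator 4: 17/4 lies strictly between 4 and 9/2 -- found.
The simplest number in the interval is 17/4.
Game value = 17/4

17/4


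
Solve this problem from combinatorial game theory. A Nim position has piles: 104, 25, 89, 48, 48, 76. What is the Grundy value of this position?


We need the XOR (exclusive or) of all pile sizes.
After XOR-ing pile 1 (size 104): 0 XOR 104 = 104
After XOR-ing pile 2 (size 25): 104 XOR 25 = 113
After XOR-ing pile 3 (size 89): 113 XOR 89 = 40
After XOR-ing pile 4 (size 48): 40 XOR 48 = 24
After XOR-ing pile 5 (size 48): 24 XOR 48 = 40
After XOR-ing pile 6 (size 76): 40 XOR 76 = 100
The Nim-value of this position is 100.

100


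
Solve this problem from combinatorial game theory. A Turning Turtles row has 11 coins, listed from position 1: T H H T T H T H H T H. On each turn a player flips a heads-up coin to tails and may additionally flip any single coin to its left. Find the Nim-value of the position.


Coins: T H H T T H T H H T H
Key fact: a single head at position k behaves exactly like a Nim heap of size k (turning it to T and optionally flipping a coin at j < k corresponds to moving the heap from k to j, or to 0), and heads combine as a disjunctive sum (two heads at the same place would cancel, matching j XOR j = 0). So the Nim-value is the XOR of the 1-indexed positions of the heads.
Face-up positions (1-indexed): [2, 3, 6, 8, 9, 11]
XOR 0 with 2: 0 XOR 2 = 2
XOR 2 with 3: 2 XOR 3 = 1
XOR 1 with 6: 1 XOR 6 = 7
XOR 7 with 8: 7 XOR 8 = 15
XOR 15 with 9: 15 XOR 9 = 6
XOR 6 with 11: 6 XOR 11 = 13
Nim-value = 13

13


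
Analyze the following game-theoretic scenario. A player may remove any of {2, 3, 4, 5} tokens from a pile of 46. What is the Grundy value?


The subtraction set is S = {2, 3, 4, 5}.
G(k) = mex{ G(k - s) : s in S, s <= k }. We compute iteratively: G(0) = 0.
G(1) = mex({}) = 0
G(2) = mex({0}) = 1
G(3) = mex({0}) = 1
G(4) = mex({0, 1}) = 2
G(5) = mex({0, 1}) = 2
G(6) = mex({0, 1, 2}) = 3
G(7) = mex({1, 2}) = 0
G(8) = mex({1, 2, 3}) = 0
G(9) = mex({0, 2, 3}) = 1
G(10) = mex({0, 2, 3}) = 1
G(11) = mex({0, 1, 3}) = 2
Observe that G(7)..G(11) = 0, 0, 1, 1, 2 repeats G(0)..G(4) = 0, 0, 1, 1, 2.
For k >= max(S) = 5, G(k) is determined by the previous 5 values G(k-5)..G(k-1); a window of 5 consecutive values has recurred shifted by 7, so by induction G(k + 7) = G(k) for all k >= 0: the sequence is periodic from the start with period 7.
One period: G(0..6) = 0, 0, 1, 1, 2, 2, 3.
46 mod 7 = 4, so G(46) = G(4) = 2.

2


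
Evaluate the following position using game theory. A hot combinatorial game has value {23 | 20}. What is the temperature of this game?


The game is {23 | 20}, a switch {a | b} with numbers a > b.
Cooling {a | b} by t gives {a - t | b + t}, which stops being hot when a - t = b + t, i.e. at t = (a - b)/2. So the temperature of a switch is (a - b)/2.
Temperature = (Left option - Right option) / 2
= (23 - (20)) / 2
= 3 / 2
= 3/2

3/2


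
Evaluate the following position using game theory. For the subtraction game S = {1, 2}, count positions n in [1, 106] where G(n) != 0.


Subtraction set S = {1, 2}, so G(n) = n mod 3.
G(n) = 0 when n is a multiple of 3.
Multiples of 3 in [1, 106]: 35
N-positions (nonzero Grundy) = 106 - 35 = 71

71


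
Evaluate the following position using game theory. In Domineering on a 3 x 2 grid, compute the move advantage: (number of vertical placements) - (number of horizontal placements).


Board is 3 x 2 (rows x cols).
Left (vertical) placements: (rows-1) * cols = 2 * 2 = 4
Right (horizontal) placements: rows * (cols-1) = 3 * 1 = 3
Advantage = Left - Right = 4 - 3 = 1

1


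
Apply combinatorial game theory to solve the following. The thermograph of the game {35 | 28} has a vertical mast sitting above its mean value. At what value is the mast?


Game = {35 | 28}, a switch {a | b} with numbers a > b.
Its thermograph has left wall a - t and right wall b + t, which meet at t = (a - b)/2, where both equal (a + b)/2. So the mast (mean value) is at (a + b)/2.
Mean = (35 + (28))/2 = 63/2 = 63/2

63/2


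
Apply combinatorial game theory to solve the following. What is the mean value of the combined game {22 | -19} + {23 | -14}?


G1 = {22 | -19}, G2 = {23 | -14}
Each is a switch {a | b} with numbers a > b; its mean value is (a + b)/2, and mean value is additive over game sums: m(G1 + G2) = m(G1) + m(G2).
Mean of G1 = (22 + (-19))/2 = 3/2 = 3/2
Mean of G2 = (23 + (-14))/2 = 9/2 = 9/2
Mean of G1 + G2 = 3/2 + 9/2 = 6

6


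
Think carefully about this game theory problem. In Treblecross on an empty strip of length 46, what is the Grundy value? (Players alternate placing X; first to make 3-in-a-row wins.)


Treblecross: place X on empty cells; 3-in-a-row wins.
Playing within two cells of an existing X lets the opponent win at once, so sensible play treats the cells i-2..i+2 around each X as dead. The player left with no safe cell loses, so this is a normal-play take-away game on strips of safe cells.
Placing X at cell i (0-indexed) of a strip of k safe cells leaves independent strips of sizes max(0, i-2) and max(0, k-i-3). Hence G(k) = mex{ G(max(0,i-2)) XOR G(max(0,k-i-3)) : 0 <= i < k }, with G(0) = 0.
G(1): splits (0,0):0^0=0 -> mex({0}) = 1
G(2): splits (0,0):0^0=0 -> mex({0}) = 1
G(3): splits (0,0):0^0=0 -> mex({0}) = 1
G(4): splits (0,1):0^1=1 (0,0):0^0=0 -> mex({0, 1}) = 2
G(5): splits (0,2):0^1=1 (0,1):0^1=1 (0,0):0^0=0 -> mex({0, 1}) = 2
G(6) = mex({1}) = 0
G(7) = mex({0, 1, 2}) = 3
G(8) = mex({0, 1, 2}) = 3
G(9) = mex({0, 2}) = 1
G(10) = mex({0, 2, 3}) = 1
G(11) = mex({0, 3}) = 1
G(12) = mex({1, 3}) = 0
G(13) = mex({0, 1, 2, 3}) = 4
G(14) = mex({0, 1, 2}) = 3
G(15) = mex({0, 1, 2}) = 3
G(16) = mex({0, 1, 2, 4}) = 3
G(17) = mex({0, 1, 3, 4}) = 2
G(18) = mex({0, 1, 3, 4}) = 2
G(19) = mex({0, 1, 3, 5}) = 2
G(20) = mex({0, 1, 2, 3, 5}) = 4
G(21) = mex({0, 1, 2, 3, 5}) = 4
G(22) = mex({1, 2, 6}) = 0
G(23) = mex({0, 1, 2, 3, 4, 6}) = 5
G(24) = mex({0, 1, 2, 3, 4}) = 5
G(25) = mex({0, 1, 3, 4, 7}) = 2
G(26) = mex({0, 1, 3, 4, 5, 7}) = 2
G(27) = mex({0, 1, 3, 5}) = 2
G(28) = mex({0, 1, 2, 5}) = 3
G(29) = mex({0, 1, 2, 4, 5, 6}) = 3
G(30) = mex({1, 2, 4, 6}) = 0
G(31) = mex({0, 1, 2, 3, 4, 6}) = 5
G(32) = mex({1, 2, 3, 4, 7}) = 0
G(33) = mex({0, 3, 7}) = 1
G(34) = mex({0, 2, 3, 5, 7}) = 1
G(35) = mex({0, 2, 3, 5, 6}) = 1
G(36) = mex({0, 1, 2, 5, 6}) = 3
G(37) = mex({0, 1, 2, 4, 5, 6}) = 3
G(38) = mex({0, 1, 2, 4}) = 3
G(39) = mex({0, 1, 2, 3, 4, 7}) = 5
G(40) = mex({0, 1, 2, 3, 4, 5, 7}) = 6
G(41) = mex({0, 1, 2, 3, 5, 7}) = 4
G(42) = mex({0, 1, 2, 3, 5, 6, 7}) = 4
G(43) = mex({0, 2, 3, 5, 6}) = 1
G(44) = mex({1, 2, 3, 4, 5, 6}) = 0
G(45) = mex({0, 1, 2, 3, 4, 6, 7}) = 5
G(46) = mex({0, 1, 2, 3, 4, 7}) = 5
Therefore G(46) = 5.

5


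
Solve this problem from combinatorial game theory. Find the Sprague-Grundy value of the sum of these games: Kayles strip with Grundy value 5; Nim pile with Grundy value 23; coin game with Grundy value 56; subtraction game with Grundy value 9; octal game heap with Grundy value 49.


By the Sprague-Grundy theorem, the Grundy value of a sum of games is the XOR of individual Grundy values.
Kayles strip: Grundy value = 5. Running XOR: 0 XOR 5 = 5
Nim pile: Grundy value = 23. Running XOR: 5 XOR 23 = 18
coin game: Grundy value = 56. Running XOR: 18 XOR 56 = 42
subtraction game: Grundy value = 9. Running XOR: 42 XOR 9 = 35
octal game heap: Grundy value = 49. Running XOR: 35 XOR 49 = 18
The combined Grundy value is 18.

18


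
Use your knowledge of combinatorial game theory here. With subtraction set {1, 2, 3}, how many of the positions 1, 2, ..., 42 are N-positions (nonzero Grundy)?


Subtraction set S = {1, 2, 3}, so G(n) = n mod 4.
G(n) = 0 when n is a multiple of 4.
Multiples of 4 in [1, 42]: 10
N-positions (nonzero Grundy) = 42 - 10 = 32

32


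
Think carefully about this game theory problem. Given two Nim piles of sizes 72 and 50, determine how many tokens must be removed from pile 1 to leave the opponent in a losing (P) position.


Piles: 72 and 50
Current XOR: 72 XOR 50 = 122 (non-zero, so this is an N-position).
To make the XOR zero, we need to find a move that balances the piles.
For pile 1 (size 72): target = 72 XOR 122 = 50
We reduce pile 1 from 72 to 50.
Tokens removed: 72 - 50 = 22
Verification: 50 XOR 50 = 0

22


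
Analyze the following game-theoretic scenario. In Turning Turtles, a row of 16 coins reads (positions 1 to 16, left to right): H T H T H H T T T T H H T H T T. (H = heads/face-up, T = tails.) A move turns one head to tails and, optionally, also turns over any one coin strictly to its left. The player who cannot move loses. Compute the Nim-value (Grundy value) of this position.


Coins: H T H T H H T T T T H H T H T T
Key fact: a single head at position k behaves exactly like a Nim heap of size k (turning it to T and optionally flipping a coin at j < k corresponds to moving the heap from k to j, or to 0), and heads combine as a disjunctive sum (two heads at the same place would cancel, matching j XOR j = 0). So the Nim-value is the XOR of the 1-indexed positions of the heads.
Face-up positions (1-indexed): [1, 3, 5, 6, 11, 12, 14]
XOR 0 with 1: 0 XOR 1 = 1
XOR 1 with 3: 1 XOR 3 = 2
XOR 2 with 5: 2 XOR 5 = 7
XOR 7 with 6: 7 XOR 6 = 1
XOR 1 with 11: 1 XOR 11 = 10
XOR 10 with 12: 10 XOR 12 = 6
XOR 6 with 14: 6 XOR 14 = 8
Nim-value = 8

8


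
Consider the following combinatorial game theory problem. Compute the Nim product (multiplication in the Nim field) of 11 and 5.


Nim multiplication is bilinear over XOR: (u XOR v) * w = (u*w) XOR (v*w).
So we split each operand into its bit components and XOR the pairwise Nim products.
11 = 1 + 2 + 8 (as XOR of powers of 2).
5 = 1 + 4 (as XOR of powers of 2).
Using the standard Nim-product table on single bits:
  2*2 = 3,   2*4 = 8,   2*8 = 12,
  4*4 = 6,   4*8 = 11,  8*8 = 13,
and  1*x = x (identity), k*l = l*k (commutative).
Pairwise Nim products:
  1 * 1 = 1
  1 * 4 = 4
  2 * 1 = 2
  2 * 4 = 8
  8 * 1 = 8
  8 * 4 = 11
XOR them: 1 XOR 4 XOR 2 XOR 8 XOR 8 XOR 11 = 12.
Result: 11 * 5 = 12 (in Nim).

12


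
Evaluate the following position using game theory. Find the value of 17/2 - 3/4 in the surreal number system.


x = 17/2, y = 3/4
Converting to common denominator: 4
x = 34/4, y = 3/4
x - y = 17/2 - 3/4 = 31/4

31/4


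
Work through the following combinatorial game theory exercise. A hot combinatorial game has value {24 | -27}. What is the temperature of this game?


The game is {24 | -27}, a switch {a | b} with numbers a > b.
Cooling {a | b} by t gives {a - t | b + t}, which stops being hot when a - t = b + t, i.e. at t = (a - b)/2. So the temperature of a switch is (a - b)/2.
Temperature = (Left option - Right option) / 2
= (24 - (-27)) / 2
= 51 / 2
= 51/2

51/2


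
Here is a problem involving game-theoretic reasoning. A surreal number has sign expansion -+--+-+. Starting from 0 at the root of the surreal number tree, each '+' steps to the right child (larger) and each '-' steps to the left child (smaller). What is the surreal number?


Sign expansion: -+--+-+
Rule: track bounds (lo, hi), initially (-inf, +inf). On '+', the current value becomes lo and we move to the simplest number in (value, hi): value + 1 if hi = +inf, otherwise the midpoint (value + hi)/2. On '-', the current value becomes hi and we move to value - 1 if lo = -inf, otherwise the midpoint (lo + value)/2.
Start at 0.
Step 1: sign = -, move left. Bounds: (-inf, 0). Value = -1
Step 2: sign = +, move right. Bounds: (-1, 0). Value = -1/2
Step 3: sign = -, move left. Bounds: (-1, -1/2). Value = -3/4
Step 4: sign = -, move left. Bounds: (-1, -3/4). Value = -7/8
Step 5: sign = +, move right. Bounds: (-7/8, -3/4). Value = -13/16
Step 6: sign = -, move left. Bounds: (-7/8, -13/16). Value = -27/32
Step 7: sign = +, move right. Bounds: (-27/32, -13/16). Value = -53/64
The surreal number with sign expansion -+--+-+ is -53/64.

-53/64


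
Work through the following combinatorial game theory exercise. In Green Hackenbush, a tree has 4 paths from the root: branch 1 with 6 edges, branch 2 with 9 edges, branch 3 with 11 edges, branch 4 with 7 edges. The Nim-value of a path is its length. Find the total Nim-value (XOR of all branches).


The tree has 4 branches from the ground vertex.
In Green Hackenbush, the Nim-value of a simple path of length k is k.
Branch 1: length 6, Nim-value = 6
Branch 2: length 9, Nim-value = 9
Branch 3: length 11, Nim-value = 11
Branch 4: length 7, Nim-value = 7
Total Nim-value = XOR of all branch values:
0 XOR 6 = 6
6 XOR 9 = 15
15 XOR 11 = 4
4 XOR 7 = 3
Nim-value of the tree = 3

3


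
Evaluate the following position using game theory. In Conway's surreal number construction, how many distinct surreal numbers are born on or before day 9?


Day 0: {|} = 0 is born. Count = 1.
Day n: the number of surreal numbers born by day n is 2^(n+1) - 1.
By day 0: 2^1 - 1 = 1
By day 1: 2^2 - 1 = 3
By day 2: 2^3 - 1 = 7
By day 3: 2^4 - 1 = 15
By day 4: 2^5 - 1 = 31
By day 5: 2^6 - 1 = 63
By day 6: 2^7 - 1 = 127
By day 7: 2^8 - 1 = 255
By day 8: 2^9 - 1 = 511
By day 9: 2^10 - 1 = 1023
By day 9: 1023 surreal numbers.

1023


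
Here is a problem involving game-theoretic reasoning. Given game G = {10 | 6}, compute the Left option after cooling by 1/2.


Original game: {10 | 6} (a switch {a | b} with a > b).
Cooling by t (for t below the temperature (a - b)/2 = 2) taxes each move by t: {a | b} cooled by t is {a - t | b + t}.
Cooling amount: t = 1/2
Cooled Left option: 10 - 1/2 = 19/2
Cooled Right option: 6 + 1/2 = 13/2
Cooled game: {19/2 | 13/2}
Left option = 19/2

19/2


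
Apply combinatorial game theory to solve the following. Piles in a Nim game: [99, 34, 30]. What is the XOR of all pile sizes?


We need the XOR (exclusive or) of all pile sizes.
After XOR-ing pile 1 (size 99): 0 XOR 99 = 99
After XOR-ing pile 2 (size 34): 99 XOR 34 = 65
After XOR-ing pile 3 (size 30): 65 XOR 30 = 95
The Nim-value of this position is 95.

95


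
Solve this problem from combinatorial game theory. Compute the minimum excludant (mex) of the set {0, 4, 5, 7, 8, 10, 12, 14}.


Set = {0, 4, 5, 7, 8, 10, 12, 14}
0 is in the set.
1 is NOT in the set. This is the mex.
mex = 1

1


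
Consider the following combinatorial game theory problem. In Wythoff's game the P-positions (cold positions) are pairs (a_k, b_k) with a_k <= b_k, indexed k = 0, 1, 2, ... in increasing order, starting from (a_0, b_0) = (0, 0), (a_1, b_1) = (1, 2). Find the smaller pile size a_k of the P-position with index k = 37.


By Wythoff's theorem, a_k = floor(k * phi) and b_k = floor(k * phi^2) = a_k + k, where phi = (1 + sqrt(5))/2 is the golden ratio.
phi = (1 + sqrt(5))/2 = 1.618034
k = 37
k * phi = 37 * 1.618034 = 59.867258
a_37 = floor(k * phi) = 59

59


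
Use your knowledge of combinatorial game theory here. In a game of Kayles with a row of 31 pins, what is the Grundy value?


Kayles: a move removes 1 or 2 adjacent pins from a contiguous row.
Removing pins from a row of k leaves two independent rows (a, b) with a + b = k - 1 (one pin) or a + b = k - 2 (two pins); an end removal gives a = 0.
By Sprague-Grundy, G(k) = mex{ G(a) XOR G(b) } over all these splits. G(0) = 0.
G(1): splits (0,0):0^0=0 -> mex({0}) = 1
G(2): splits (0,1):0^1=1 (0,0):0^0=0 -> mex({0, 1}) = 2
G(3): splits (0,2):0^2=2 (1,1):1^1=0 (0,1):0^1=1 -> mex({0, 1, 2}) = 3
G(4): splits (0,3):0^3=3 (1,2):1^2=3 (0,2):0^2=2 (1,1):1^1=0 -> mex({0, 2, 3}) = 1
G(5): splits (0,4):0^1=1 (1,3):1^3=2 (2,2):2^2=0 (0,3):0^3=3 (1,2):1^2=3 -> mex({0, 1, 2, 3}) = 4
G(6) = mex({0, 1, 2, 4}) = 3
G(7) = mex({0, 1, 3, 4, 5}) = 2
G(8) = mex({0, 2, 3, 5, 6}) = 1
G(9) = mex({0, 1, 2, 3, 6, 7}) = 4
G(10) = mex({0, 1, 3, 4, 5, 7}) = 2
G(11) = mex({0, 1, 2, 3, 4, 5}) = 6
G(12) = mex({0, 1, 2, 3, 5, 6, 7}) = 4
G(13) = mex({0, 2, 3, 4, 6, 7}) = 1
G(14) = mex({0, 1, 4, 5, 6, 7}) = 2
G(15) = mex({0, 1, 2, 3, 4, 5, 6}) = 7
G(16) = mex({0, 2, 3, 5, 6, 7}) = 1
G(17) = mex({0, 1, 2, 3, 5, 6, 7}) = 4
G(18) = mex({0, 1, 2, 4, 5, 6}) = 3
G(19) = mex({0, 1, 3, 4, 5, 7}) = 2
G(20) = mex({0, 2, 3, 4, 5, 6, 7}) = 1
G(21) = mex({0, 1, 2, 3, 5, 6, 7}) = 4
G(22) = mex({0, 1, 2, 3, 4, 5, 7}) = 6
G(23) = mex({0, 1, 2, 3, 4, 5, 6}) = 7
G(24) = mex({0, 1, 2, 3, 5, 6, 7}) = 4
G(25) = mex({0, 2, 3, 4, 6, 7}) = 1
G(26) = mex({0, 1, 3, 4, 5, 6, 7}) = 2
G(27) = mex({0, 1, 2, 3, 4, 5, 6, 7}) = 8
G(28) = mex({0, 1, 2, 3, 4, 6, 7, 8}) = 5
G(29) = mex({0, 1, 2, 3, 5, 6, 7, 8, 9}) = 4
G(30) = mex({0, 1, 2, 3, 4, 5, 6, 9, 10}) = 7
G(31) = mex({0, 1, 3, 4, 5, 7, 10, 11}) = 2
Therefore G(31) = 2.

2


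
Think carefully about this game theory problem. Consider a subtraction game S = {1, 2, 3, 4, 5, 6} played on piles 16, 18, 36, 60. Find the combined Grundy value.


Subtraction set: {1, 2, 3, 4, 5, 6}
For this subtraction set, G(n) = n mod 7 (period = max + 1 = 7).
Pile 1 (size 16): G(16) = 16 mod 7 = 2
Pile 2 (size 18): G(18) = 18 mod 7 = 4
Pile 3 (size 36): G(36) = 36 mod 7 = 1
Pile 4 (size 60): G(60) = 60 mod 7 = 4
Total Grundy value = XOR of all: 2 XOR 4 XOR 1 XOR 4 = 3

3


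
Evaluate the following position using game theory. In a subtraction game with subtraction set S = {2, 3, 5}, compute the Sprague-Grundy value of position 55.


The subtraction set is S = {2, 3, 5}.
G(k) = mex{ G(k - s) : s in S, s <= k }. We compute iteratively: G(0) = 0.
G(1) = mex({}) = 0
G(2) = mex({0}) = 1
G(3) = mex({0}) = 1
G(4) = mex({0, 1}) = 2
G(5) = mex({0, 1}) = 2
G(6) = mex({0, 1, 2}) = 3
G(7) = mex({1, 2}) = 0
G(8) = mex({1, 2, 3}) = 0
G(9) = mex({0, 2, 3}) = 1
G(10) = mex({0, 2}) = 1
G(11) = mex({0, 1, 3}) = 2
Observe that G(7)..G(11) = 0, 0, 1, 1, 2 repeats G(0)..G(4) = 0, 0, 1, 1, 2.
For k >= max(S) = 5, G(k) is determined by the previous 5 values G(k-5)..G(k-1); a window of 5 consecutive values has recurred shifted by 7, so by induction G(k + 7) = G(k) for all k >= 0: the sequence is periodic from the start with period 7.
One period: G(0..6) = 0, 0, 1, 1, 2, 2, 3.
55 mod 7 = 6, so G(55) = G(6) = 3.

3


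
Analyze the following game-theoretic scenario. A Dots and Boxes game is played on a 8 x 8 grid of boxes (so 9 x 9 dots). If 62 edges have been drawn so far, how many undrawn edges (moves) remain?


Grid: 8 x 8 boxes, i.e. 9 rows and 9 columns of dots.
Horizontal edges: (rows + 1) * cols = 9 * 8 = 72
Vertical edges: rows * (cols + 1) = 8 * 9 = 72
Total edges: 72 + 72 = 144
Edges drawn: 62
Remaining: 144 - 62 = 82

82


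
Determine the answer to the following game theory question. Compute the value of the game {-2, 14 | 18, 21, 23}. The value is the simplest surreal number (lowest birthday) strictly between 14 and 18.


Left options: {-2, 14}, max = 14
Right options: {18, 21, 23}, min = 18
All options are numbers and max(Left) < min(Right), so by the simplicity theorem the value is the simplest (earliest-born) number strictly between 14 and 18.
Integers 15 through 17 all lie strictly between 14 and 18.
Among integers, the simplest (lowest birthday = smallest |n|; 0 is born on day 0, +-n on day n) is 15.
No non-integer in the interval can be simpler: if x is a non-integer in the interval, then floor(x) or ceil(x) also lies in the interval (the interval contains an integer), and both are proper prefixes of x's sign expansion, i.e. born earlier. So the game value is 15.
Game value = 15

15


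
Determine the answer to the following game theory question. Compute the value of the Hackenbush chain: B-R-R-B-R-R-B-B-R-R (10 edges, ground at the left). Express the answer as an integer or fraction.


Edges (from ground): B-R-R-B-R-R-B-B-R-R
By Berlekamp's sign-expansion rule, a Blue-Red Hackenbush stalk has the value of the surreal number whose sign sequence is the edge sequence with B -> + and R -> -.
Sign sequence: +--+--++--
Trace the sign expansion in the surreal number tree, starting from 0:
Edge 1: B (sign +) -> bounds (0, +inf), value = 1
Edge 2: R (sign -) -> bounds (0, 1), value = 1/2
Edge 3: R (sign -) -> bounds (0, 1/2), value = 1/4
Edge 4: B (sign +) -> bounds (1/4, 1/2), value = 3/8
Edge 5: R (sign -) -> bounds (1/4, 3/8), value = 5/16
Edge 6: R (sign -) -> bounds (1/4, 5/16), value = 9/32
Edge 7: B (sign +) -> bounds (9/32, 5/16), value = 19/64
Edge 8: B (sign +) -> bounds (19/64, 5/16), value = 39/128
Edge 9: R (sign -) -> bounds (19/64, 39/128), value = 77/256
Edge 10: R (sign -) -> bounds (19/64, 77/256), value = 153/512
Game value = 153/512

153/512


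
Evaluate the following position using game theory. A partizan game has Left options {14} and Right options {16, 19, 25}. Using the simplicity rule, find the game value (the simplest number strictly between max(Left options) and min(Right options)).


Left options: {14}, max = 14
Right options: {16, 19, 25}, min = 16
All options are numbers and max(Left) < min(Right), so by the simplicity theorem the value is the simplest (earliest-born) number strictly between 14 and 16.
The only integer strictly between 14 and 16 is 15.
No non-integer in the interval can be simpler: if x is a non-integer in the interval, then floor(x) or ceil(x) also lies in the interval (the interval contains an integer), and both are proper prefixes of x's sign expansion, i.e. born earlier. So the game value is 15.
Game value = 15

15


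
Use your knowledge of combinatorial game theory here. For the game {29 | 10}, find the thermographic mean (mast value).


Game = {29 | 10}, a switch {a | b} with numbers a > b.
Its thermograph has left wall a - t and right wall b + t, which meet at t = (a - b)/2, where both equal (a + b)/2. So the mast (mean value) is at (a + b)/2.
Mean = (29 + (10))/2 = 39/2 = 39/2

39/2


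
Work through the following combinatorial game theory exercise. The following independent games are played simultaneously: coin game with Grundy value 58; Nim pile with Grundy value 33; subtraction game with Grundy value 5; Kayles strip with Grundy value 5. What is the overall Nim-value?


By the Sprague-Grundy theorem, the Grundy value of a sum of games is the XOR of individual Grundy values.
coin game: Grundy value = 58. Running XOR: 0 XOR 58 = 58
Nim pile: Grundy value = 33. Running XOR: 58 XOR 33 = 27
subtraction game: Grundy value = 5. Running XOR: 27 XOR 5 = 30
Kayles strip: Grundy value = 5. Running XOR: 30 XOR 5 = 27
The combined Grundy value is 27.

27


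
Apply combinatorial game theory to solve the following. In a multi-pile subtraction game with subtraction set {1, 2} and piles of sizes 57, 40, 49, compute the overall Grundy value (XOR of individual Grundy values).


Subtraction set: {1, 2}
For this subtraction set, G(n) = n mod 3 (period = max + 1 = 3).
Pile 1 (size 57): G(57) = 57 mod 3 = 0
Pile 2 (size 40): G(40) = 40 mod 3 = 1
Pile 3 (size 49): G(49) = 49 mod 3 = 1
Total Grundy value = XOR of all: 0 XOR 1 XOR 1 = 0

0


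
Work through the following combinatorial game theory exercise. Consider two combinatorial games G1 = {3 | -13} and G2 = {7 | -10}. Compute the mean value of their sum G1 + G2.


G1 = {3 | -13}, G2 = {7 | -10}
Each is a switch {a | b} with numbers a > b; its mean value is (a + b)/2, and mean value is additive over game sums: m(G1 + G2) = m(G1) + m(G2).
Mean of G1 = (3 + (-13))/2 = -10/2 = -5
Mean of G2 = (7 + (-10))/2 = -3/2 = -3/2
Mean of G1 + G2 = -5 + -3/2 = -13/2

-13/2


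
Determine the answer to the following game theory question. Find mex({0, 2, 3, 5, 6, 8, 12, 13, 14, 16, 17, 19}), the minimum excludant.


Set = {0, 2, 3, 5, 6, 8, 12, 13, 14, 16, 17, 19}
0 is in the set.
1 is NOT in the set. This is the mex.
mex = 1

1


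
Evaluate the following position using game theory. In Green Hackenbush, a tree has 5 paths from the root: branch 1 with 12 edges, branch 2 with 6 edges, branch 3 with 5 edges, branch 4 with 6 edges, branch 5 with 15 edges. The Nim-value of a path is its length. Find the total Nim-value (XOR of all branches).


The tree has 5 branches from the ground vertex.
In Green Hackenbush, the Nim-value of a simple path of length k is k.
Branch 1: length 12, Nim-value = 12
Branch 2: length 6, Nim-value = 6
Branch 3: length 5, Nim-value = 5
Branch 4: length 6, Nim-value = 6
Branch 5: length 15, Nim-value = 15
Total Nim-value = XOR of all branch values:
0 XOR 12 = 12
12 XOR 6 = 10
10 XOR 5 = 15
15 XOR 6 = 9
9 XOR 15 = 6
Nim-value of the tree = 6

6


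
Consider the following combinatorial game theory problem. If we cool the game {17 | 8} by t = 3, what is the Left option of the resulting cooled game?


Original game: {17 | 8} (a switch {a | b} with a > b).
Cooling by t (for t below the temperature (a - b)/2 = 9/2) taxes each move by t: {a | b} cooled by t is {a - t | b + t}.
Cooling amount: t = 3
Cooled Left option: 17 - 3 = 14
Cooled Right option: 8 + 3 = 11
Cooled game: {14 | 11}
Left option = 14

14


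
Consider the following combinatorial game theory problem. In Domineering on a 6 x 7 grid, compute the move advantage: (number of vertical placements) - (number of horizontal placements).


Board is 6 x 7 (rows x cols).
Left (vertical) placements: (rows-1) * cols = 5 * 7 = 35
Right (horizontal) placements: rows * (cols-1) = 6 * 6 = 36
Advantage = Left - Right = 35 - 36 = -1

-1


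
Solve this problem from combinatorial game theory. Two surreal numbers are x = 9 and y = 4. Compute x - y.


x = 9, y = 4
x - y = 9 - 4 = 5

5


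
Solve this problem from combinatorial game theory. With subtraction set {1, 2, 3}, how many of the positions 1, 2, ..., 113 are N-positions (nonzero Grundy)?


Subtraction set S = {1, 2, 3}, so G(n) = n mod 4.
G(n) = 0 when n is a multiple of 4.
Multiples of 4 in [1, 113]: 28
N-positions (nonzero Grundy) = 113 - 28 = 85

85


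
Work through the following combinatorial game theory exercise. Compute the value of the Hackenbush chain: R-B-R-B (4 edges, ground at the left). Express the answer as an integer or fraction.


Edges (from ground): R-B-R-B
By Berlekamp's sign-expansion rule, a Blue-Red Hackenbush stalk has the value of the surreal number whose sign sequence is the edge sequence with B -> + and R -> -.
Sign sequence: -+-+
Trace the sign expansion in the surreal number tree, starting from 0:
Edge 1: R (sign -) -> bounds (-inf, 0), value = -1
Edge 2: B (sign +) -> bounds (-1, 0), value = -1/2
Edge 3: R (sign -) -> bounds (-1, -1/2), value = -3/4
Edge 4: B (sign +) -> bounds (-3/4, -1/2), value = -5/8
Game value = -5/8

-5/8


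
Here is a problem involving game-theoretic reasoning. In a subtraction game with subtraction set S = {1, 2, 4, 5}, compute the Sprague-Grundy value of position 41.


The subtraction set is S = {1, 2, 4, 5}.
G(k) = mex{ G(k - s) : s in S, s <= k }. We compute iteratively: G(0) = 0.
G(1) = mex({0}) = 1
G(2) = mex({0, 1}) = 2
G(3) = mex({1, 2}) = 0
G(4) = mex({0, 2}) = 1
G(5) = mex({0, 1}) = 2
G(6) = mex({1, 2}) = 0
G(7) = mex({0, 2}) = 1
Observe that G(3)..G(7) = 0, 1, 2, 0, 1 repeats G(0)..G(4) = 0, 1, 2, 0, 1.
For k >= max(S) = 5, G(k) is determined by the previous 5 values G(k-5)..G(k-1); a window of 5 consecutive values has recurred shifted by 3, so by induction G(k + 3) = G(k) for all k >= 0: the sequence is periodic from the start with period 3.
One period: G(0..2) = 0, 1, 2.
41 mod 3 = 2, so G(41) = G(2) = 2.

2


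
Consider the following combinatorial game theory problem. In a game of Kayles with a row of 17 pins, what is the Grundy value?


Kayles: a move removes 1 or 2 adjacent pins from a contiguous row.
Removing pins from a row of k leaves two independent rows (a, b) with a + b = k - 1 (one pin) or a + b = k - 2 (two pins); an end removal gives a = 0.
By Sprague-Grundy, G(k) = mex{ G(a) XOR G(b) } over all these splits. G(0) = 0.
G(1): splits (0,0):0^0=0 -> mex({0}) = 1
G(2): splits (0,1):0^1=1 (0,0):0^0=0 -> mex({0, 1}) = 2
G(3): splits (0,2):0^2=2 (1,1):1^1=0 (0,1):0^1=1 -> mex({0, 1, 2}) = 3
G(4): splits (0,3):0^3=3 (1,2):1^2=3 (0,2):0^2=2 (1,1):1^1=0 -> mex({0, 2, 3}) = 1
G(5): splits (0,4):0^1=1 (1,3):1^3=2 (2,2):2^2=0 (0,3):0^3=3 (1,2):1^2=3 -> mex({0, 1, 2, 3}) = 4
G(6) = mex({0, 1, 2, 4}) = 3
G(7) = mex({0, 1, 3, 4, 5}) = 2
G(8) = mex({0, 2, 3, 5, 6}) = 1
G(9) = mex({0, 1, 2, 3, 6, 7}) = 4
G(10) = mex({0, 1, 3, 4, 5, 7}) = 2
G(11) = mex({0, 1, 2, 3, 4, 5}) = 6
G(12) = mex({0, 1, 2, 3, 5, 6, 7}) = 4
G(13) = mex({0, 2, 3, 4, 6, 7}) = 1
G(14) = mex({0, 1, 4, 5, 6, 7}) = 2
G(15) = mex({0, 1, 2, 3, 4, 5, 6}) = 7
G(16) = mex({0, 2, 3, 5, 6, 7}) = 1
G(17) = mex({0, 1, 2, 3, 5, 6, 7}) = 4
Therefore G(17) = 4.

4


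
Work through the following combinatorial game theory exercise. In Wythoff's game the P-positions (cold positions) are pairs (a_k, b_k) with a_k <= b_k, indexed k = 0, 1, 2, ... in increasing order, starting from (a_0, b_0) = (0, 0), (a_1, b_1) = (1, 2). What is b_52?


By Wythoff's theorem, a_k = floor(k * phi) and b_k = floor(k * phi^2) = a_k + k, where phi = (1 + sqrt(5))/2 is the golden ratio.
phi = (1 + sqrt(5))/2 = 1.618034
phi^2 = phi + 1 = 2.618034
k = 52
k * phi^2 = 52 * 2.618034 = 136.137767
b_52 = floor(k * phi^2) = 136 (check: a_52 + k = 84 + 52 = 136)

136


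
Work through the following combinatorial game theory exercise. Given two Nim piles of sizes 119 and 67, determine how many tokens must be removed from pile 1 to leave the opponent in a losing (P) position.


Piles: 119 and 67
Current XOR: 119 XOR 67 = 52 (non-zero, so this is an N-position).
To make the XOR zero, we need to find a move that balances the piles.
For pile 1 (size 119): target = 119 XOR 52 = 67
We reduce pile 1 from 119 to 67.
Tokens removed: 119 - 67 = 52
Verification: 67 XOR 67 = 0

52


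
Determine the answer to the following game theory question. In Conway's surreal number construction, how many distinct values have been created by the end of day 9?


Day 0: {|} = 0 is born. Count = 1.
Day n: the number of surreal numbers born by day n is 2^(n+1) - 1.
By day 0: 2^1 - 1 = 1
By day 1: 2^2 - 1 = 3
By day 2: 2^3 - 1 = 7
By day 3: 2^4 - 1 = 15
By day 4: 2^5 - 1 = 31
By day 5: 2^6 - 1 = 63
By day 6: 2^7 - 1 = 127
By day 7: 2^8 - 1 = 255
By day 8: 2^9 - 1 = 511
By day 9: 2^10 - 1 = 1023
By day 9: 1023 surreal numbers.

1023


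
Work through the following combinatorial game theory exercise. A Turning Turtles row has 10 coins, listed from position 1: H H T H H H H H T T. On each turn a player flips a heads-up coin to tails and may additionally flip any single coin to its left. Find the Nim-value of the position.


Coins: H H T H H H H H T T
Key fact: a single head at position k behaves exactly like a Nim heap of size k (turning it to T and optionally flipping a coin at j < k corresponds to moving the heap from k to j, or to 0), and heads combine as a disjunctive sum (two heads at the same place would cancel, matching j XOR j = 0). So the Nim-value is the XOR of the 1-indexed positions of the heads.
Face-up positions (1-indexed): [1, 2, 4, 5, 6, 7, 8]
XOR 0 with 1: 0 XOR 1 = 1
XOR 1 with 2: 1 XOR 2 = 3
XOR 3 with 4: 3 XOR 4 = 7
XOR 7 with 5: 7 XOR 5 = 2
XOR 2 with 6: 2 XOR 6 = 4
XOR 4 with 7: 4 XOR 7 = 3
XOR 3 with 8: 3 XOR 8 = 11
Nim-value = 11

11


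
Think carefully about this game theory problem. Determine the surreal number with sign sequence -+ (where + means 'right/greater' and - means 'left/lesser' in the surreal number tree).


Sign expansion: -+
Rule: track bounds (lo, hi), initially (-inf, +inf). On '+', the current value becomes lo and we move to the simplest number in (value, hi): value + 1 if hi = +inf, otherwise the midpoint (value + hi)/2. On '-', the current value becomes hi and we move to value - 1 if lo = -inf, otherwise the midpoint (lo + value)/2.
Start at 0.
Step 1: sign = -, move left. Bounds: (-inf, 0). Value = -1
Step 2: sign = +, move right. Bounds: (-1, 0). Value = -1/2
The surreal number with sign expansion -+ is -1/2.

-1/2


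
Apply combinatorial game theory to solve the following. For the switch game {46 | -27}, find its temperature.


The game is {46 | -27}, a switch {a | b} with numbers a > b.
Cooling {a | b} by t gives {a - t | b + t}, which stops being hot when a - t = b + t, i.e. at t = (a - b)/2. So the temperature of a switch is (a - b)/2.
Temperature = (Left option - Right option) / 2
= (46 - (-27)) / 2
= 73 / 2
= 73/2

73/2


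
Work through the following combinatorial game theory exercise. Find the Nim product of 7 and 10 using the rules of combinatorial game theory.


Nim multiplication is bilinear over XOR: (u XOR v) * w = (u*w) XOR (v*w).
So we split each operand into its bit components and XOR the pairwise Nim products.
7 = 1 + 2 + 4 (as XOR of powers of 2).
10 = 2 + 8 (as XOR of powers of 2).
Using the standard Nim-product table on single bits:
  2*2 = 3,   2*4 = 8,   2*8 = 12,
  4*4 = 6,   4*8 = 11,  8*8 = 13,
and  1*x = x (identity), k*l = l*k (commutative).
Pairwise Nim products:
  1 * 2 = 2
  1 * 8 = 8
  2 * 2 = 3
  2 * 8 = 12
  4 * 2 = 8
  4 * 8 = 11
XOR them: 2 XOR 8 XOR 3 XOR 12 XOR 8 XOR 11 = 6.
Result: 7 * 10 = 6 (in Nim).

6


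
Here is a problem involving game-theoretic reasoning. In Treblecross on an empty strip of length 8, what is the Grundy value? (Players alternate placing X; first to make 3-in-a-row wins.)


Treblecross: place X on empty cells; 3-in-a-row wins.
Playing within two cells of an existing X lets the opponent win at once, so sensible play treats the cells i-2..i+2 around each X as dead. The player left with no safe cell loses, so this is a normal-play take-away game on strips of safe cells.
Placing X at cell i (0-indexed) of a strip of k safe cells leaves independent strips of sizes max(0, i-2) and max(0, k-i-3). Hence G(k) = mex{ G(max(0,i-2)) XOR G(max(0,k-i-3)) : 0 <= i < k }, with G(0) = 0.
G(1): splits (0,0):0^0=0 -> mex({0}) = 1
G(2): splits (0,0):0^0=0 -> mex({0}) = 1
G(3): splits (0,0):0^0=0 -> mex({0}) = 1
G(4): splits (0,1):0^1=1 (0,0):0^0=0 -> mex({0, 1}) = 2
G(5): splits (0,2):0^1=1 (0,1):0^1=1 (0,0):0^0=0 -> mex({0, 1}) = 2
G(6) = mex({1}) = 0
G(7) = mex({0, 1, 2}) = 3
G(8) = mex({0, 1, 2}) = 3
Therefore G(8) = 3.

3
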